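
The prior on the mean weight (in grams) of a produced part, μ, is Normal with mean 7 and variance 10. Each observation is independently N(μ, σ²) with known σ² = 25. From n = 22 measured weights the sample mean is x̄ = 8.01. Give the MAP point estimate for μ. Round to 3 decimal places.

μ̂_MAP = 7.907

n = 22, x̄ = 8.01.
For a Normal prior and Normal likelihood with known variance, the posterior is Normal; its mode equals its mean, the precision-weighted average.
Prior precision 1/σ₀² = 1/10 = 0.1; data precision n/σ² = 22/25 = 0.88.
μ̂ = (0.1·7 + 0.88·8.01) / (0.1 + 0.88) = 7.7488/0.98 = 9686/1225 ≈ 7.907.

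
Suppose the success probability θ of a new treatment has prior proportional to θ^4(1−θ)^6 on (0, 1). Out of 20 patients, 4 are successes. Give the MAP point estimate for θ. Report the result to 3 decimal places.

θ̂_MAP = 0.267

The prior density ∝ θ^4(1−θ)^6 is the kernel of Beta(5, 7).
Data: 4 successes in 20 trials. The binomial likelihood contributes θ^4(1−θ)^16, so the posterior is Beta(5+4, 7+16) = Beta(9, 23).
For Beta(a, b) with a, b > 1 the mode is (a−1)/(a+b−2) = 8/30 ≈ 0.267.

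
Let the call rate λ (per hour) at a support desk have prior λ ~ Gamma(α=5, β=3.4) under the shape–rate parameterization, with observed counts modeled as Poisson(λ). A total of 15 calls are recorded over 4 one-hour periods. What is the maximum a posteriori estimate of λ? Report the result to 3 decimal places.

λ̂_MAP = 2.568

Σxᵢ = 15, n = 4.
Posterior ∝ λ^4e^(−3.4λ) · λ^15e^(−4λ) = λ^19e^(−7.4λ), i.e. Gamma(shape=20, rate=7.4).
The mode of a Gamma(a, b) with a ≥ 1 (shape–rate) is (a−1)/b = 19/7.4 ≈ 2.568.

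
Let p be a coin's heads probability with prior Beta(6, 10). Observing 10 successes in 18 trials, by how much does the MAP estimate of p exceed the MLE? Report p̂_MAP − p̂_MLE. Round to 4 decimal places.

MAP − MLE = -0.0868

Posterior is Beta(16, 18); MAP = (16−1)/(34−2) = 15/32 ≈ 0.46875.
MLE ignores the prior: p̂_MLE = k/n = 10/18 ≈ 0.55556.
Difference = 15/32 − 10/18 = -25/288 ≈ -0.0868.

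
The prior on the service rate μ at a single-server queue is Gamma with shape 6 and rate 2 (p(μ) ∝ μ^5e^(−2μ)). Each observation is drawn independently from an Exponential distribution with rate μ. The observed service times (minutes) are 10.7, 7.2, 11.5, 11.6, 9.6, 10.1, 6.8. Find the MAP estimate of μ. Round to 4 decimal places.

The Exponential(rate=μ) likelihood is ∝ μ^n e^(−μΣtᵢ). Here n = 7 and Σtᵢ = 10.7 + 7.2 + 11.5 + 11.6 + 9.6 + 10.1 + 6.8 = 67.5.
Posterior ∝ μ^5e^(−2μ) · μ^7e^(−67.5μ) = μ^12e^(−69.5μ), i.e. Gamma(13, 69.5).
Mode = (a−1)/b = 12/69.5 ≈ 0.1727.

μ̂_MAP = 0.1727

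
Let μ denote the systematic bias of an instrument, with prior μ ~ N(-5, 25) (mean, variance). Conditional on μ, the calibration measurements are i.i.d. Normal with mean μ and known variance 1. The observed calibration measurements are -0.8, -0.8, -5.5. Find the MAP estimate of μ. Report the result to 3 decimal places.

n = 3; x̄ = ((-0.8) + (-0.8) + (-5.5))/3 = -7.1/3 = -71/30 ≈ -2.3667.
For a Normal prior and Normal likelihood with known variance, the posterior is Normal; its mode equals its mean, the precision-weighted average.
Prior precision 1/σ₀² = 1/25 = 0.04; data precision n/σ² = 3/1 = 3.
μ̂ = (0.04·(-5) + 3·(-71/30)) / (0.04 + 3) = (-7.3)/3.04 = -365/152 ≈ -2.401.

μ̂_MAP = -2.401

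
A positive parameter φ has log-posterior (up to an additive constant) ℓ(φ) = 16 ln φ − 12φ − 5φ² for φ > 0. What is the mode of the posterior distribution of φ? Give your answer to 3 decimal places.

ℓ'(φ) = 16/φ − 12 − 10φ. Setting this to zero and multiplying by φ: 10φ² + 12φ − 16 = 0.
φ = (−12 + √(12² + 4·10·16)) / (2·10) = (−12 + √784) / 20 = (−12 + 28)/20 = 4/5.
ℓ''(φ) = −16/φ² − 10 < 0, confirming a maximum.

φ̂_MAP = 0.800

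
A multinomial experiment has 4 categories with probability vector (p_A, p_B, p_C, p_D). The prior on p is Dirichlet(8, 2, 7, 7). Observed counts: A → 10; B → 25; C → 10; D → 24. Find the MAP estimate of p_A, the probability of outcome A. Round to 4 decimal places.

The posterior is Dirichlet(αᵢ + nᵢ) = Dirichlet(18, 27, 17, 31).
For a Dirichlet(a₁,…,a_K) with all aᵢ > 1, the mode has j-th component (aⱼ − 1)/(Σaᵢ − K).
Here Σaᵢ = 93 and K = 4, so p_A = (18 − 1)/(93 − 4) = 17/89 ≈ 0.1910.

MAP estimate of p_A = 0.1910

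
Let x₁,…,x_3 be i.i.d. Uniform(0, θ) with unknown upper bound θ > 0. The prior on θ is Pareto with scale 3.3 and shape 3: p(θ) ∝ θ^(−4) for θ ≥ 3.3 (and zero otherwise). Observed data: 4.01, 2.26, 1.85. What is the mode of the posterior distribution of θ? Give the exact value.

θ̂_MAP = 4.01

The Uniform(0, θ) likelihood is θ^(−n) for θ ≥ max(xᵢ), zero otherwise. Here max(xᵢ) = 4.01.
Posterior ∝ θ^(−4) · θ^(−3) = θ^(−7) on θ ≥ max(3.3, 4.01) = 4.01.
This density is strictly decreasing in θ, so the posterior mode lies at the lower boundary of the support.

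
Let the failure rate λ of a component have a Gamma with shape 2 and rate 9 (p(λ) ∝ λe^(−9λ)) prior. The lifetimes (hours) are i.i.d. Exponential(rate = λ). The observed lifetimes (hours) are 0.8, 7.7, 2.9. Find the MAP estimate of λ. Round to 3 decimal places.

λ̂_MAP = 0.196

The Exponential(rate=λ) likelihood is ∝ λ^n e^(−λΣtᵢ). Here n = 3 and Σtᵢ = 0.8 + 7.7 + 2.9 = 11.4.
Posterior ∝ λe^(−9λ) · λ^3e^(−11.4λ) = λ^4e^(−20.4λ), i.e. Gamma(5, 20.4).
Mode = (a−1)/b = 4/20.4 ≈ 0.196.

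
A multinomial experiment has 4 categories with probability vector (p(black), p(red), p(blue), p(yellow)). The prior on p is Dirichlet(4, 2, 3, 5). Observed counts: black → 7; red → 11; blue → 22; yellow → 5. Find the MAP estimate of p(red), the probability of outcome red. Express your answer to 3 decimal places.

MAP estimate of p(red) = 0.218

The posterior is Dirichlet(αᵢ + nᵢ) = Dirichlet(11, 13, 25, 10).
For a Dirichlet(a₁,…,a_K) with all aᵢ > 1, the mode has j-th component (aⱼ − 1)/(Σaᵢ − K).
Here Σaᵢ = 59 and K = 4, so p(red) = (13 − 1)/(59 − 4) = 12/55 ≈ 0.218.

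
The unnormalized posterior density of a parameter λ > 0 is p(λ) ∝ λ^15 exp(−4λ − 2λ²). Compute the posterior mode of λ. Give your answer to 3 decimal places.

ℓ'(λ) = 15/λ − 4 − 4λ. Setting this to zero and multiplying by λ: 4λ² + 4λ − 15 = 0.
λ = (−4 + √(4² + 4·4·15)) / (2·4) = (−4 + √256) / 8 = (−4 + 16)/8 = 3/2.
ℓ''(λ) = −15/λ² − 4 < 0, confirming a maximum.

λ̂_MAP = 1.500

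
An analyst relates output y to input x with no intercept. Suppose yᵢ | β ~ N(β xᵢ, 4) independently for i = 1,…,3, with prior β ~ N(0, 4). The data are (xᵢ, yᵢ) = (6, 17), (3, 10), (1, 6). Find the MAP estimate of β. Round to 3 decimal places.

β̂_MAP = 2.936

log p(β | y) = −Σ(yᵢ − βxᵢ)²/(2·4) − β²/(2·4) + const.
Setting the derivative to zero: Σxᵢ(yᵢ − βxᵢ)/4 − β/4 = 0, so β = Σxᵢyᵢ / (Σxᵢ² + σ²/τ²).
Σxᵢyᵢ = 6·17 + 3·10 + 1·6 = 138; Σxᵢ² = 46; σ²/τ² = 1.
β̂_MAP = 138 / (46 + 1) = 138/47 ≈ 2.936.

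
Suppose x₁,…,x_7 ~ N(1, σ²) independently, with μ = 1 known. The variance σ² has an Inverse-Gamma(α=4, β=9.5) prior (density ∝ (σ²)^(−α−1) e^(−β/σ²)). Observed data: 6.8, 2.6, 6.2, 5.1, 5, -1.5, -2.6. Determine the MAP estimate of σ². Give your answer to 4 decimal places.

Sum of squared deviations about the known mean: SS = (6.8−1)² + (2.6−1)² + (6.2−1)² + (5.1−1)² + (5−1)² + (-1.5−1)² + (-2.6−1)² = 115.26.
The Normal likelihood contributes (σ²)^(−n/2) exp(−SS/(2σ²)), so the posterior is Inverse-Gamma(α + n/2, β + SS/2) = Inverse-Gamma(7.5, 67.13).
The mode of Inverse-Gamma(a, b) is b/(a+1) = 67.13/8.5 ≈ 7.8976.

σ̂²_MAP = 7.8976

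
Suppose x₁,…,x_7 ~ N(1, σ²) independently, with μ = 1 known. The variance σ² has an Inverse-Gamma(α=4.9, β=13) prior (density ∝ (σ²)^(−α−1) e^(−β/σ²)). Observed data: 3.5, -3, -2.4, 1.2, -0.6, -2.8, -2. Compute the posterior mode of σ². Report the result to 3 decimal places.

Sum of squared deviations about the known mean: SS = (3.5−1)² + (-3−1)² + (-2.4−1)² + (1.2−1)² + (-0.6−1)² + (-2.8−1)² + (-2−1)² = 59.85.
The Normal likelihood contributes (σ²)^(−n/2) exp(−SS/(2σ²)), so the posterior is Inverse-Gamma(α + n/2, β + SS/2) = Inverse-Gamma(8.4, 42.925).
The mode of Inverse-Gamma(a, b) is b/(a+1) = 42.925/9.4 ≈ 4.566.

σ̂²_MAP = 4.566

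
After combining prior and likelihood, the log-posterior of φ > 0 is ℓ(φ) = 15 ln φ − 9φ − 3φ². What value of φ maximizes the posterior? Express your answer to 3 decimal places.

ℓ'(φ) = 15/φ − 9 − 6φ. Setting this to zero and multiplying by φ: 6φ² + 9φ − 15 = 0.
φ = (−9 + √(9² + 4·6·15)) / (2·6) = (−9 + √441) / 12 = (−9 + 21)/12 = 1.
ℓ''(φ) = −15/φ² − 6 < 0, confirming a maximum.

φ̂_MAP = 1.000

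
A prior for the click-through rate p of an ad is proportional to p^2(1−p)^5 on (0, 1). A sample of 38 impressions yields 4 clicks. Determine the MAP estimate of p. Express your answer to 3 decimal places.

The prior density ∝ p^2(1−p)^5 is the kernel of Beta(3, 6).
Data: 4 successes in 38 trials. The binomial likelihood contributes p^4(1−p)^34, so the posterior is Beta(3+4, 6+34) = Beta(7, 40).
For Beta(a, b) with a, b > 1 the mode is (a−1)/(a+b−2) = 6/45 ≈ 0.133.

p̂_MAP = 0.133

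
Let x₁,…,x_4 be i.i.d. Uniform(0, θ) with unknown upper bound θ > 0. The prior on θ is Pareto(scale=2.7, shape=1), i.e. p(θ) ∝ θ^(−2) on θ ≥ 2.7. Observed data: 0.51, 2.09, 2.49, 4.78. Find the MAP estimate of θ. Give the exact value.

θ̂_MAP = 4.78

The Uniform(0, θ) likelihood is θ^(−n) for θ ≥ max(xᵢ), zero otherwise. Here max(xᵢ) = 4.78.
Posterior ∝ θ^(−2) · θ^(−4) = θ^(−6) on θ ≥ max(2.7, 4.78) = 4.78.
This density is strictly decreasing in θ, so the posterior mode lies at the lower boundary of the support.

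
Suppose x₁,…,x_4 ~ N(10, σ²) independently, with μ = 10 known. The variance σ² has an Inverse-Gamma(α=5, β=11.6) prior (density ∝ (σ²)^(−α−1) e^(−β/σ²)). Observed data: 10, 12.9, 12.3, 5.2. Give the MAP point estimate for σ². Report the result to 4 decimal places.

σ̂²_MAP = 3.7463

Sum of squared deviations about the known mean: SS = (10−10)² + (12.9−10)² + (12.3−10)² + (5.2−10)² = 36.74.
The Normal likelihood contributes (σ²)^(−n/2) exp(−SS/(2σ²)), so the posterior is Inverse-Gamma(α + n/2, β + SS/2) = Inverse-Gamma(7, 29.97).
The mode of Inverse-Gamma(a, b) is b/(a+1) = 29.97/8 ≈ 3.7463.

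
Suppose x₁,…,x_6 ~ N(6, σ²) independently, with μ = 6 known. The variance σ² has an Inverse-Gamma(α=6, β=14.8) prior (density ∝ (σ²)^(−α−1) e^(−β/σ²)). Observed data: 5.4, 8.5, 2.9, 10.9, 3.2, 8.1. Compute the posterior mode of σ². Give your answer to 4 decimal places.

σ̂²_MAP = 4.1040

Sum of squared deviations about the known mean: SS = (5.4−6)² + (8.5−6)² + (2.9−6)² + (10.9−6)² + (3.2−6)² + (8.1−6)² = 52.48.
The Normal likelihood contributes (σ²)^(−n/2) exp(−SS/(2σ²)), so the posterior is Inverse-Gamma(α + n/2, β + SS/2) = Inverse-Gamma(9, 41.04).
The mode of Inverse-Gamma(a, b) is b/(a+1) = 41.04/10 ≈ 4.1040.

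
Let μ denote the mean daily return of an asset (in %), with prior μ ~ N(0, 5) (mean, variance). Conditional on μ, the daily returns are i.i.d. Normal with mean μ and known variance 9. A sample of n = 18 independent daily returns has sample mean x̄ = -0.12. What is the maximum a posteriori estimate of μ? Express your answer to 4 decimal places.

μ̂_MAP = -0.1091

n = 18, x̄ = -0.12.
For a Normal prior and Normal likelihood with known variance, the posterior is Normal; its mode equals its mean, the precision-weighted average.
Prior precision 1/σ₀² = 1/5 = 0.2; data precision n/σ² = 18/9 = 2.
μ̂ = (0.2·0 + 2·(-0.12)) / (0.2 + 2) = (-0.24)/2.2 = -6/55 ≈ -0.1091.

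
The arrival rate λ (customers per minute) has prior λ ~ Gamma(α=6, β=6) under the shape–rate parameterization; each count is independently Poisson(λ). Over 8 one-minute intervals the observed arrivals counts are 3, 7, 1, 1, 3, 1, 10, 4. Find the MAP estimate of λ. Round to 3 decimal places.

λ̂_MAP = 2.500

Σxᵢ = 3+7+1+1+3+1+10+4 = 30, with n = 8.
Posterior ∝ λ^5e^(−6λ) · λ^30e^(−8λ) = λ^35e^(−14λ), i.e. Gamma(shape=36, rate=14).
The mode of a Gamma(a, b) with a ≥ 1 (shape–rate) is (a−1)/b = 35/14 ≈ 2.500.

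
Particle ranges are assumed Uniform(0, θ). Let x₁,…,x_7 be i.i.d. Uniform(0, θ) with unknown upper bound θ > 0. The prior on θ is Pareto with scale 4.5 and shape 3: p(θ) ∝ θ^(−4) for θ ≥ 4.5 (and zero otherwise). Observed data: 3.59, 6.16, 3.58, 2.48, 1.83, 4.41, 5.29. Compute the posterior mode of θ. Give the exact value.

θ̂_MAP = 6.16

The Uniform(0, θ) likelihood is θ^(−n) for θ ≥ max(xᵢ), zero otherwise. Here max(xᵢ) = 6.16.
Posterior ∝ θ^(−4) · θ^(−7) = θ^(−11) on θ ≥ max(4.5, 6.16) = 6.16.
This density is strictly decreasing in θ, so the posterior mode lies at the lower boundary of the support.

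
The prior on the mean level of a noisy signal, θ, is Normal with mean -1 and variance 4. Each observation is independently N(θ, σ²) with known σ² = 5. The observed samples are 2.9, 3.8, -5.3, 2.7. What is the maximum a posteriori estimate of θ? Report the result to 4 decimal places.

θ̂_MAP = 0.5429

n = 4; x̄ = (2.9 + 3.8 + (-5.3) + 2.7)/4 = 4.1/4 = 1.025.
For a Normal prior and Normal likelihood with known variance, the posterior is Normal; its mode equals its mean, the precision-weighted average.
Prior precision 1/σ₀² = 1/4 = 0.25; data precision n/σ² = 4/5 = 0.8.
θ̂ = (0.25·(-1) + 0.8·1.025) / (0.25 + 0.8) = 0.57/1.05 = 19/35 ≈ 0.5429.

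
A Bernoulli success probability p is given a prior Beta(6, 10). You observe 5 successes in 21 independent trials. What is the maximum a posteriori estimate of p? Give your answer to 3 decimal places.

p̂_MAP = 0.286

Prior: Beta(6, 10).
Data: 5 successes in 21 trials. The binomial likelihood contributes p^5(1−p)^16, so the posterior is Beta(6+5, 10+16) = Beta(11, 26).
For Beta(a, b) with a, b > 1 the mode is (a−1)/(a+b−2) = 10/35 ≈ 0.286.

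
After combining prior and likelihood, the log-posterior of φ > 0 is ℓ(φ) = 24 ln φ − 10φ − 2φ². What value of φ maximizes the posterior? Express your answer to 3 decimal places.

φ̂_MAP = 1.500

ℓ'(φ) = 24/φ − 10 − 4φ. Setting this to zero and multiplying by φ: 4φ² + 10φ − 24 = 0.
φ = (−10 + √(10² + 4·4·24)) / (2·4) = (−10 + √484) / 8 = (−10 + 22)/8 = 3/2.
ℓ''(φ) = −24/φ² − 4 < 0, confirming a maximum.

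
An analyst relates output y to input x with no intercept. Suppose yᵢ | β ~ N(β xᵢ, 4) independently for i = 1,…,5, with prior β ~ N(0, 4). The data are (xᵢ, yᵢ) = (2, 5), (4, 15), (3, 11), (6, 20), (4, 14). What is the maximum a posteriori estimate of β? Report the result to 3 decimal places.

β̂_MAP = 3.402

log p(β | y) = −Σ(yᵢ − βxᵢ)²/(2·4) − β²/(2·4) + const.
Setting the derivative to zero: Σxᵢ(yᵢ − βxᵢ)/4 − β/4 = 0, so β = Σxᵢyᵢ / (Σxᵢ² + σ²/τ²).
Σxᵢyᵢ = 2·5 + 4·15 + 3·11 + 6·20 + 4·14 = 279; Σxᵢ² = 81; σ²/τ² = 1.
β̂_MAP = 279 / (81 + 1) = 279/82 ≈ 3.402.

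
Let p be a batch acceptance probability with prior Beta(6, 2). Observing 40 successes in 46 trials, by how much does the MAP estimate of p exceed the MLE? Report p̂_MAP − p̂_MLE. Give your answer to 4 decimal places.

Posterior is Beta(46, 8); MAP = (46−1)/(54−2) = 45/52 ≈ 0.86538.
MLE ignores the prior: p̂_MLE = k/n = 40/46 ≈ 0.86957.
Difference = 45/52 − 40/46 = -5/1196 ≈ -0.0042.

MAP − MLE = -0.0042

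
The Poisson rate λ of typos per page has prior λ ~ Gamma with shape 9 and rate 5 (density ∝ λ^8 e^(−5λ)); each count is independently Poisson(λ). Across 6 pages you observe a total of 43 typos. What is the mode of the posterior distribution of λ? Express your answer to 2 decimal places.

λ̂_MAP = 4.64

Σxᵢ = 43, n = 6.
Posterior ∝ λ^8e^(−5λ) · λ^43e^(−6λ) = λ^51e^(−11λ), i.e. Gamma(shape=52, rate=11).
The mode of a Gamma(a, b) with a ≥ 1 (shape–rate) is (a−1)/b = 51/11 ≈ 4.64.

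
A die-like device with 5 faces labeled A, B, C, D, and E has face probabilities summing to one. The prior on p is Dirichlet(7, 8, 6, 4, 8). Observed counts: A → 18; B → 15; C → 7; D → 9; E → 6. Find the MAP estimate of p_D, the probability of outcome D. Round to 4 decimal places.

The posterior is Dirichlet(αᵢ + nᵢ) = Dirichlet(25, 23, 13, 13, 14).
For a Dirichlet(a₁,…,a_K) with all aᵢ > 1, the mode has j-th component (aⱼ − 1)/(Σaᵢ − K).
Here Σaᵢ = 88 and K = 5, so p_D = (13 − 1)/(88 − 5) = 12/83 ≈ 0.1446.

MAP estimate of p_D = 0.1446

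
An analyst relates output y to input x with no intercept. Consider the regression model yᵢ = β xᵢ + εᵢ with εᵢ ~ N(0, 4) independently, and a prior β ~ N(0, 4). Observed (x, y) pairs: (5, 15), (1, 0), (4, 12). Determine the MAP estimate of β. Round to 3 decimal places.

log p(β | y) = −Σ(yᵢ − βxᵢ)²/(2·4) − β²/(2·4) + const.
Setting the derivative to zero: Σxᵢ(yᵢ − βxᵢ)/4 − β/4 = 0, so β = Σxᵢyᵢ / (Σxᵢ² + σ²/τ²).
Σxᵢyᵢ = 5·15 + 1·0 + 4·12 = 123; Σxᵢ² = 42; σ²/τ² = 1.
β̂_MAP = 123 / (42 + 1) = 123/43 ≈ 2.860.

β̂_MAP = 2.860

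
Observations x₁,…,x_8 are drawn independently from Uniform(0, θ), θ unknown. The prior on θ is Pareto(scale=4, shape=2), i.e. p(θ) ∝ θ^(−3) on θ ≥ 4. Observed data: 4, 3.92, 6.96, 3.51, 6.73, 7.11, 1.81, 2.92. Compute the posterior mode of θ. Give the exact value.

θ̂_MAP = 7.11

The Uniform(0, θ) likelihood is θ^(−n) for θ ≥ max(xᵢ), zero otherwise. Here max(xᵢ) = 7.11.
Posterior ∝ θ^(−3) · θ^(−8) = θ^(−11) on θ ≥ max(4, 7.11) = 7.11.
This density is strictly decreasing in θ, so the posterior mode lies at the lower boundary of the support.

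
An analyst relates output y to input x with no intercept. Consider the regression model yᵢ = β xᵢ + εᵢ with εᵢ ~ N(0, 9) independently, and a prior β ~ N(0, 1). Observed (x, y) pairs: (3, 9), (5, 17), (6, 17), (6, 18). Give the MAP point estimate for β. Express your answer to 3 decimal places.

log p(β | y) = −Σ(yᵢ − βxᵢ)²/(2·9) − β²/(2·1) + const.
Setting the derivative to zero: Σxᵢ(yᵢ − βxᵢ)/9 − β/1 = 0, so β = Σxᵢyᵢ / (Σxᵢ² + σ²/τ²).
Σxᵢyᵢ = 3·9 + 5·17 + 6·17 + 6·18 = 322; Σxᵢ² = 106; σ²/τ² = 9.
β̂_MAP = 322 / (106 + 9) = 322/115 ≈ 2.800.

β̂_MAP = 2.800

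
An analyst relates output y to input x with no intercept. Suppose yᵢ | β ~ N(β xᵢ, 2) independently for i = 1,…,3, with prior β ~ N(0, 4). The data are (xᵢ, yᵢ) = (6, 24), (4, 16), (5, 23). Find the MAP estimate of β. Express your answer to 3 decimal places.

β̂_MAP = 4.168

log p(β | y) = −Σ(yᵢ − βxᵢ)²/(2·2) − β²/(2·4) + const.
Setting the derivative to zero: Σxᵢ(yᵢ − βxᵢ)/2 − β/4 = 0, so β = Σxᵢyᵢ / (Σxᵢ² + σ²/τ²).
Σxᵢyᵢ = 6·24 + 4·16 + 5·23 = 323; Σxᵢ² = 77; σ²/τ² = 0.5.
β̂_MAP = 323 / (77 + 0.5) = 323/77.5 ≈ 4.168.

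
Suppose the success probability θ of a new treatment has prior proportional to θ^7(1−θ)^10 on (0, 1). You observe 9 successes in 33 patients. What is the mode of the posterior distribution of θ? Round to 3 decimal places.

The prior density ∝ θ^7(1−θ)^10 is the kernel of Beta(8, 11).
Data: 9 successes in 33 trials. The binomial likelihood contributes θ^9(1−θ)^24, so the posterior is Beta(8+9, 11+24) = Beta(17, 35).
For Beta(a, b) with a, b > 1 the mode is (a−1)/(a+b−2) = 16/50 ≈ 0.320.

θ̂_MAP = 0.320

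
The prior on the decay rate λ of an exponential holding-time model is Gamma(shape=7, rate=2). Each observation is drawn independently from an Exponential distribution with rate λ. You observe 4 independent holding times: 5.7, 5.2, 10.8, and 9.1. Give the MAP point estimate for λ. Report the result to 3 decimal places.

The Exponential(rate=λ) likelihood is ∝ λ^n e^(−λΣtᵢ). Here n = 4 and Σtᵢ = 5.7 + 5.2 + 10.8 + 9.1 = 30.8.
Posterior ∝ λ^6e^(−2λ) · λ^4e^(−30.8λ) = λ^10e^(−32.8λ), i.e. Gamma(11, 32.8).
Mode = (a−1)/b = 10/32.8 ≈ 0.305.

λ̂_MAP = 0.305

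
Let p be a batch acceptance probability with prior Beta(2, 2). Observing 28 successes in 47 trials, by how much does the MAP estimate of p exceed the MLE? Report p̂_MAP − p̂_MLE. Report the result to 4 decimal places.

MAP − MLE = -0.0039

Posterior is Beta(30, 21); MAP = (30−1)/(51−2) = 29/49 ≈ 0.59184.
MLE ignores the prior: p̂_MLE = k/n = 28/47 ≈ 0.59574.
Difference = 29/49 − 28/47 = -9/2303 ≈ -0.0039.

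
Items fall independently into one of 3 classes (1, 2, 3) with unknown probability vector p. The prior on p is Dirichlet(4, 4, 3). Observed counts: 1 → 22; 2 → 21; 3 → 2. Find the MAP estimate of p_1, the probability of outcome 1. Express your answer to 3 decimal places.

The posterior is Dirichlet(αᵢ + nᵢ) = Dirichlet(26, 25, 5).
For a Dirichlet(a₁,…,a_K) with all aᵢ > 1, the mode has j-th component (aⱼ − 1)/(Σaᵢ − K).
Here Σaᵢ = 56 and K = 3, so p_1 = (26 − 1)/(56 − 3) = 25/53 ≈ 0.472.

MAP estimate: 0.472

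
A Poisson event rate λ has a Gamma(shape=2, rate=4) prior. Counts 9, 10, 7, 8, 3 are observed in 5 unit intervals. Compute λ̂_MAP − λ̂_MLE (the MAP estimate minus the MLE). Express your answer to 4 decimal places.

Σxᵢ = 37. Posterior is Gamma(39, 9); MAP = (39−1)/9 = 38/9 ≈ 4.22222.
MLE = x̄ = 37/5 ≈ 7.40000.
Difference = 38/9 − 37/5 = -143/45 ≈ -3.1778.

MAP − MLE = -3.1778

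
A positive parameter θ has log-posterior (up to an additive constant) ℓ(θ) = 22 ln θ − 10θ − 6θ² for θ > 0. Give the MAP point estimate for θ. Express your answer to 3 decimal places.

θ̂_MAP = 1.000

ℓ'(θ) = 22/θ − 10 − 12θ. Setting this to zero and multiplying by θ: 12θ² + 10θ − 22 = 0.
θ = (−10 + √(10² + 4·12·22)) / (2·12) = (−10 + √1156) / 24 = (−10 + 34)/24 = 1.
ℓ''(θ) = −22/θ² − 12 < 0, confirming a maximum.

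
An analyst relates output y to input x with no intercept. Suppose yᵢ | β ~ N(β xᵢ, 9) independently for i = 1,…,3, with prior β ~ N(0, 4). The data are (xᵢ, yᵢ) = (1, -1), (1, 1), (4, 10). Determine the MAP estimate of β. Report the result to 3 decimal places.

β̂_MAP = 1.975

log p(β | y) = −Σ(yᵢ − βxᵢ)²/(2·9) − β²/(2·4) + const.
Setting the derivative to zero: Σxᵢ(yᵢ − βxᵢ)/9 − β/4 = 0, so β = Σxᵢyᵢ / (Σxᵢ² + σ²/τ²).
Σxᵢyᵢ = 1·(-1) + 1·1 + 4·10 = 40; Σxᵢ² = 18; σ²/τ² = 2.25.
β̂_MAP = 40 / (18 + 2.25) = 40/20.25 ≈ 1.975.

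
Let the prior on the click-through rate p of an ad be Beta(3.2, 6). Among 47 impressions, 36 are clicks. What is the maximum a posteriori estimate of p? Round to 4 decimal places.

Prior: Beta(3.2, 6).
Data: 36 successes in 47 trials. The binomial likelihood contributes p^36(1−p)^11, so the posterior is Beta(3.2+36, 6+11) = Beta(39.2, 17).
For Beta(a, b) with a, b > 1 the mode is (a−1)/(a+b−2) = 38.2/54.2 ≈ 0.7048.

p̂_MAP = 0.7048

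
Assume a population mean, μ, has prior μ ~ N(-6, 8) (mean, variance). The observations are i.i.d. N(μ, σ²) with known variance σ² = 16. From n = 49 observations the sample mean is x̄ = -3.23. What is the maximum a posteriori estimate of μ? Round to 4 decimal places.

n = 49, x̄ = -3.23.
For a Normal prior and Normal likelihood with known variance, the posterior is Normal; its mode equals its mean, the precision-weighted average.
Prior precision 1/σ₀² = 1/8 = 0.125; data precision n/σ² = 49/16 = 3.0625.
μ̂ = (0.125·(-6) + 3.0625·(-3.23)) / (0.125 + 3.0625) = (-10.641875)/3.1875 = -17027/5100 ≈ -3.3386.

μ̂_MAP = -3.3386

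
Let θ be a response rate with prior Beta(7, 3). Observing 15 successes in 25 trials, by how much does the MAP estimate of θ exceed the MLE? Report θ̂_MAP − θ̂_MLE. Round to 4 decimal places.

Posterior is Beta(22, 13); MAP = (22−1)/(35−2) = 21/33 ≈ 0.63636.
MLE ignores the prior: θ̂_MLE = k/n = 15/25 ≈ 0.60000.
Difference = 21/33 − 15/25 = 2/55 ≈ 0.0364.

MAP − MLE = 0.0364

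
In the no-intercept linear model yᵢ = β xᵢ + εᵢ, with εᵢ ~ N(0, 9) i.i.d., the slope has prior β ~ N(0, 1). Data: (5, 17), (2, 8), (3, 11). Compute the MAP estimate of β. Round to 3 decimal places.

log p(β | y) = −Σ(yᵢ − βxᵢ)²/(2·9) − β²/(2·1) + const.
Setting the derivative to zero: Σxᵢ(yᵢ − βxᵢ)/9 − β/1 = 0, so β = Σxᵢyᵢ / (Σxᵢ² + σ²/τ²).
Σxᵢyᵢ = 5·17 + 2·8 + 3·11 = 134; Σxᵢ² = 38; σ²/τ² = 9.
β̂_MAP = 134 / (38 + 9) = 134/47 ≈ 2.851.

β̂_MAP = 2.851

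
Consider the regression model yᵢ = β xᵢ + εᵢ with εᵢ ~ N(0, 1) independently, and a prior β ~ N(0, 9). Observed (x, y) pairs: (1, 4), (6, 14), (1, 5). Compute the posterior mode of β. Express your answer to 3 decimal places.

β̂_MAP = 2.440

log p(β | y) = −Σ(yᵢ − βxᵢ)²/(2·1) − β²/(2·9) + const.
Setting the derivative to zero: Σxᵢ(yᵢ − βxᵢ)/1 − β/9 = 0, so β = Σxᵢyᵢ / (Σxᵢ² + σ²/τ²).
Σxᵢyᵢ = 1·4 + 6·14 + 1·5 = 93; Σxᵢ² = 38; σ²/τ² = 1/9.
β̂_MAP = 93 / (38 + 1/9) = 93/(343/9) = 837/343 ≈ 2.440.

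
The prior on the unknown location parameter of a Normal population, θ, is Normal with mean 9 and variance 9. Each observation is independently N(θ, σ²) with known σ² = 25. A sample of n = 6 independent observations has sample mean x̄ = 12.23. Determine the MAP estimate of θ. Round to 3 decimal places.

n = 6, x̄ = 12.23.
For a Normal prior and Normal likelihood with known variance, the posterior is Normal; its mode equals its mean, the precision-weighted average.
Prior precision 1/σ₀² = 1/9; data precision n/σ² = 6/25 = 0.24.
θ̂ = ((1/9)·9 + 0.24·12.23) / (1/9 + 0.24) = 3.9352/(79/225) = 44271/3950 ≈ 11.208.

θ̂_MAP = 11.208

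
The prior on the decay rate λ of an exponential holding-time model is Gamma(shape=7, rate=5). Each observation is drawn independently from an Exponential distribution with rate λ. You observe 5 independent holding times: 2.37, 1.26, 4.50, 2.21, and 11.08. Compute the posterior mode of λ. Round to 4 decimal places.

λ̂_MAP = 0.4164

The Exponential(rate=λ) likelihood is ∝ λ^n e^(−λΣtᵢ). Here n = 5 and Σtᵢ = 2.37 + 1.26 + 4.50 + 2.21 + 11.08 = 21.42.
Posterior ∝ λ^6e^(−5λ) · λ^5e^(−21.42λ) = λ^11e^(−26.42λ), i.e. Gamma(12, 26.42).
Mode = (a−1)/b = 11/26.42 ≈ 0.4164.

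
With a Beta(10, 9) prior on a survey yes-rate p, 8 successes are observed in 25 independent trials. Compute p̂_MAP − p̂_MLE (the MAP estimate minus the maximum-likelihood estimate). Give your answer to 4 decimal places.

Posterior is Beta(18, 26); MAP = (18−1)/(44−2) = 17/42 ≈ 0.40476.
MLE ignores the prior: p̂_MLE = k/n = 8/25 ≈ 0.32000.
Difference = 17/42 − 8/25 = 89/1050 ≈ 0.0848.

MAP − MLE = 0.0848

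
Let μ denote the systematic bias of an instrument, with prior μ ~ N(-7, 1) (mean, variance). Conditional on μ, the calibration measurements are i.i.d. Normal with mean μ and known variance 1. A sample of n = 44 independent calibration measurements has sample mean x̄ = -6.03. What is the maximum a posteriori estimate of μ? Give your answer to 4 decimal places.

n = 44, x̄ = -6.03.
For a Normal prior and Normal likelihood with known variance, the posterior is Normal; its mode equals its mean, the precision-weighted average.
Prior precision 1/σ₀² = 1/1 = 1; data precision n/σ² = 44/1 = 44.
μ̂ = (1·(-7) + 44·(-6.03)) / (1 + 44) = (-272.32)/45 = -6808/1125 ≈ -6.0516.

μ̂_MAP = -6.0516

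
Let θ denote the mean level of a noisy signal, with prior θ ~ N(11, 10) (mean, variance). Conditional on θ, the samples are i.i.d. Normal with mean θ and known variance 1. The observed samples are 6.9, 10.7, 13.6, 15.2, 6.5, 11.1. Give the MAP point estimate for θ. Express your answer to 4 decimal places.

n = 6; x̄ = (6.9 + 10.7 + 13.6 + 15.2 + 6.5 + 11.1)/6 = 64/6 = 32/3 ≈ 10.6667.
For a Normal prior and Normal likelihood with known variance, the posterior is Normal; its mode equals its mean, the precision-weighted average.
Prior precision 1/σ₀² = 1/10 = 0.1; data precision n/σ² = 6/1 = 6.
θ̂ = (0.1·11 + 6·(32/3)) / (0.1 + 6) = 65.1/6.1 = 651/61 ≈ 10.6721.

θ̂_MAP = 10.6721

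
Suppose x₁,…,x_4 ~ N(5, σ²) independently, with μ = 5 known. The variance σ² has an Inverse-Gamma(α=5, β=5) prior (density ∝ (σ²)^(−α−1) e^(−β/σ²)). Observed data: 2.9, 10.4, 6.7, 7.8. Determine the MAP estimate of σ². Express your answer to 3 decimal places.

σ̂²_MAP = 3.394

Sum of squared deviations about the known mean: SS = (2.9−5)² + (10.4−5)² + (6.7−5)² + (7.8−5)² = 44.3.
The Normal likelihood contributes (σ²)^(−n/2) exp(−SS/(2σ²)), so the posterior is Inverse-Gamma(α + n/2, β + SS/2) = Inverse-Gamma(7, 27.15).
The mode of Inverse-Gamma(a, b) is b/(a+1) = 27.15/8 ≈ 3.394.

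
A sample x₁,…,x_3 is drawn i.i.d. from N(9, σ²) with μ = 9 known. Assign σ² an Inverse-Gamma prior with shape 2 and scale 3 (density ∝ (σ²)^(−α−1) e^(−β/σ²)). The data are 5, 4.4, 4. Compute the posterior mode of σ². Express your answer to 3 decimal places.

Sum of squared deviations about the known mean: SS = (5−9)² + (4.4−9)² + (4−9)² = 62.16.
The Normal likelihood contributes (σ²)^(−n/2) exp(−SS/(2σ²)), so the posterior is Inverse-Gamma(α + n/2, β + SS/2) = Inverse-Gamma(3.5, 34.08).
The mode of Inverse-Gamma(a, b) is b/(a+1) = 34.08/4.5 ≈ 7.573.

σ̂²_MAP = 7.573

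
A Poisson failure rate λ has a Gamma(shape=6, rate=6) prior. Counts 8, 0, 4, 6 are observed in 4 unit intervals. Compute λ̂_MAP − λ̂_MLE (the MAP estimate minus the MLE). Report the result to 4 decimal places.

MAP − MLE = -2.2000

Σxᵢ = 18. Posterior is Gamma(24, 10); MAP = (24−1)/10 = 23/10 ≈ 2.30000.
MLE = x̄ = 18/4 ≈ 4.50000.
Difference = 23/10 − 18/4 = -11/5 ≈ -2.2000.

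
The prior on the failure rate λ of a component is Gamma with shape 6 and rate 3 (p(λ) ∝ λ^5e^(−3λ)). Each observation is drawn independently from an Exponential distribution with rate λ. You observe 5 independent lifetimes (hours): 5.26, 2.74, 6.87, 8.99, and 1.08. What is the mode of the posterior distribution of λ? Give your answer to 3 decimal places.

λ̂_MAP = 0.358

The Exponential(rate=λ) likelihood is ∝ λ^n e^(−λΣtᵢ). Here n = 5 and Σtᵢ = 5.26 + 2.74 + 6.87 + 8.99 + 1.08 = 24.94.
Posterior ∝ λ^5e^(−3λ) · λ^5e^(−24.94λ) = λ^10e^(−27.94λ), i.e. Gamma(11, 27.94).
Mode = (a−1)/b = 10/27.94 ≈ 0.358.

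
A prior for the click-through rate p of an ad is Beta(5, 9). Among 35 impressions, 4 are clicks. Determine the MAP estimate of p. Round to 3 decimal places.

p̂_MAP = 0.170

Prior: Beta(5, 9).
Data: 4 successes in 35 trials. The binomial likelihood contributes p^4(1−p)^31, so the posterior is Beta(5+4, 9+31) = Beta(9, 40).
For Beta(a, b) with a, b > 1 the mode is (a−1)/(a+b−2) = 8/47 ≈ 0.170.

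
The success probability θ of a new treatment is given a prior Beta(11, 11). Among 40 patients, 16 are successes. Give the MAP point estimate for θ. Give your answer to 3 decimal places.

Prior: Beta(11, 11).
Data: 16 successes in 40 trials. The binomial likelihood contributes θ^16(1−θ)^24, so the posterior is Beta(11+16, 11+24) = Beta(27, 35).
For Beta(a, b) with a, b > 1 the mode is (a−1)/(a+b−2) = 26/60 ≈ 0.433.

θ̂_MAP = 0.433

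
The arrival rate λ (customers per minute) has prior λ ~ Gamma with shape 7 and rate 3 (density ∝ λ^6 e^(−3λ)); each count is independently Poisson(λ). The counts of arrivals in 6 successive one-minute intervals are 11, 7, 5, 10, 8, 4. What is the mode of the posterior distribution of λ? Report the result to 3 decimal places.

λ̂_MAP = 5.667

Σxᵢ = 11+7+5+10+8+4 = 45, with n = 6.
Posterior ∝ λ^6e^(−3λ) · λ^45e^(−6λ) = λ^51e^(−9λ), i.e. Gamma(shape=52, rate=9).
The mode of a Gamma(a, b) with a ≥ 1 (shape–rate) is (a−1)/b = 51/9 ≈ 5.667.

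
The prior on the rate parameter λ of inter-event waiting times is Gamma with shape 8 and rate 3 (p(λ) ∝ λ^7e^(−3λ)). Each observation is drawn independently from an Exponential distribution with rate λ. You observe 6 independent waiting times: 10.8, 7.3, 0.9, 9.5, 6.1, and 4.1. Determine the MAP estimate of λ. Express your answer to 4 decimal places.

The Exponential(rate=λ) likelihood is ∝ λ^n e^(−λΣtᵢ). Here n = 6 and Σtᵢ = 10.8 + 7.3 + 0.9 + 9.5 + 6.1 + 4.1 = 38.7.
Posterior ∝ λ^7e^(−3λ) · λ^6e^(−38.7λ) = λ^13e^(−41.7λ), i.e. Gamma(14, 41.7).
Mode = (a−1)/b = 13/41.7 ≈ 0.3118.

λ̂_MAP = 0.3118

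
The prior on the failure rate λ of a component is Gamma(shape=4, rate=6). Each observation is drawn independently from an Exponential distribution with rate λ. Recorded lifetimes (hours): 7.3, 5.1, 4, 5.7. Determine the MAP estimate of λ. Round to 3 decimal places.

The Exponential(rate=λ) likelihood is ∝ λ^n e^(−λΣtᵢ). Here n = 4 and Σtᵢ = 7.3 + 5.1 + 4 + 5.7 = 22.1.
Posterior ∝ λ^3e^(−6λ) · λ^4e^(−22.1λ) = λ^7e^(−28.1λ), i.e. Gamma(8, 28.1).
Mode = (a−1)/b = 7/28.1 ≈ 0.249.

λ̂_MAP = 0.249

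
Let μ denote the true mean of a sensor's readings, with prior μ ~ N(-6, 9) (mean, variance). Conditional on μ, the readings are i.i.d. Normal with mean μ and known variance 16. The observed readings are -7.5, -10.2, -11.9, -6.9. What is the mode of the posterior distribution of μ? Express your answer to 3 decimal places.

n = 4; x̄ = ((-7.5) + (-10.2) + (-11.9) + (-6.9))/4 = -36.5/4 = -9.125.
For a Normal prior and Normal likelihood with known variance, the posterior is Normal; its mode equals its mean, the precision-weighted average.
Prior precision 1/σ₀² = 1/9; data precision n/σ² = 4/16 = 0.25.
μ̂ = ((1/9)·(-6) + 0.25·(-9.125)) / (1/9 + 0.25) = (-283/96)/(13/36) = -849/104 ≈ -8.163.

μ̂_MAP = -8.163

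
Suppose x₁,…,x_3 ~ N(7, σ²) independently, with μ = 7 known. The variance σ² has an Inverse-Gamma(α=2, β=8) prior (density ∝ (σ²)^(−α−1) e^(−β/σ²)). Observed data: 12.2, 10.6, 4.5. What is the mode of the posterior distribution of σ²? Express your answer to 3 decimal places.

σ̂²_MAP = 6.917

Sum of squared deviations about the known mean: SS = (12.2−7)² + (10.6−7)² + (4.5−7)² = 46.25.
The Normal likelihood contributes (σ²)^(−n/2) exp(−SS/(2σ²)), so the posterior is Inverse-Gamma(α + n/2, β + SS/2) = Inverse-Gamma(3.5, 31.125).
The mode of Inverse-Gamma(a, b) is b/(a+1) = 31.125/4.5 ≈ 6.917.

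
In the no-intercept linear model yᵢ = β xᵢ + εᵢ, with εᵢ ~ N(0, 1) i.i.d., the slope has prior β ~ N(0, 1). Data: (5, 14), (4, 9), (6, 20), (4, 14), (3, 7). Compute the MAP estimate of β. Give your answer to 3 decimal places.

β̂_MAP = 2.942

log p(β | y) = −Σ(yᵢ − βxᵢ)²/(2·1) − β²/(2·1) + const.
Setting the derivative to zero: Σxᵢ(yᵢ − βxᵢ)/1 − β/1 = 0, so β = Σxᵢyᵢ / (Σxᵢ² + σ²/τ²).
Σxᵢyᵢ = 5·14 + 4·9 + 6·20 + 4·14 + 3·7 = 303; Σxᵢ² = 102; σ²/τ² = 1.
β̂_MAP = 303 / (102 + 1) = 303/103 ≈ 2.942.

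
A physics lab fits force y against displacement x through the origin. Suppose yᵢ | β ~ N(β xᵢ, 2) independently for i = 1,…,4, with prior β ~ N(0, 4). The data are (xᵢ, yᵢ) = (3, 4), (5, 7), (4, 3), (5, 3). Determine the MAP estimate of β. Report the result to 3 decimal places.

β̂_MAP = 0.980

log p(β | y) = −Σ(yᵢ − βxᵢ)²/(2·2) − β²/(2·4) + const.
Setting the derivative to zero: Σxᵢ(yᵢ − βxᵢ)/2 − β/4 = 0, so β = Σxᵢyᵢ / (Σxᵢ² + σ²/τ²).
Σxᵢyᵢ = 3·4 + 5·7 + 4·3 + 5·3 = 74; Σxᵢ² = 75; σ²/τ² = 0.5.
β̂_MAP = 74 / (75 + 0.5) = 74/75.5 ≈ 0.980.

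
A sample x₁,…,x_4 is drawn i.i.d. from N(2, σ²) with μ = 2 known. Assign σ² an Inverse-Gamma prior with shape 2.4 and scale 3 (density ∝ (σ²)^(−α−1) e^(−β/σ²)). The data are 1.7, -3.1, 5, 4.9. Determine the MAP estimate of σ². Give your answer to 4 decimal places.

σ̂²_MAP = 4.5843

Sum of squared deviations about the known mean: SS = (1.7−2)² + (-3.1−2)² + (5−2)² + (4.9−2)² = 43.51.
The Normal likelihood contributes (σ²)^(−n/2) exp(−SS/(2σ²)), so the posterior is Inverse-Gamma(α + n/2, β + SS/2) = Inverse-Gamma(4.4, 24.755).
The mode of Inverse-Gamma(a, b) is b/(a+1) = 24.755/5.4 ≈ 4.5843.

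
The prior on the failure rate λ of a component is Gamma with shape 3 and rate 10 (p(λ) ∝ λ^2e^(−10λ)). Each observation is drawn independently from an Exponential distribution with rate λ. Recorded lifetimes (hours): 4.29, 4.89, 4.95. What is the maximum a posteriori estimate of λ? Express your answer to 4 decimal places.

λ̂_MAP = 0.2072

The Exponential(rate=λ) likelihood is ∝ λ^n e^(−λΣtᵢ). Here n = 3 and Σtᵢ = 4.29 + 4.89 + 4.95 = 14.13.
Posterior ∝ λ^2e^(−10λ) · λ^3e^(−14.13λ) = λ^5e^(−24.13λ), i.e. Gamma(6, 24.13).
Mode = (a−1)/b = 5/24.13 ≈ 0.2072.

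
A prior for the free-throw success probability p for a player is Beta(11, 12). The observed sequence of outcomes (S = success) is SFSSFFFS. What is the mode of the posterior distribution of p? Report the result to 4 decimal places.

p̂_MAP = 0.4828

Prior: Beta(11, 12).
Data: 4 successes in 8 trials (from the sequence). The binomial likelihood contributes p^4(1−p)^4, so the posterior is Beta(11+4, 12+4) = Beta(15, 16).
For Beta(a, b) with a, b > 1 the mode is (a−1)/(a+b−2) = 14/29 ≈ 0.4828.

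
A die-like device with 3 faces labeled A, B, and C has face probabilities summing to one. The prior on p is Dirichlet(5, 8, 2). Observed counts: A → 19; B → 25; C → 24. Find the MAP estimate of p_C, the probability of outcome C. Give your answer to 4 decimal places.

The posterior is Dirichlet(αᵢ + nᵢ) = Dirichlet(24, 33, 26).
For a Dirichlet(a₁,…,a_K) with all aᵢ > 1, the mode has j-th component (aⱼ − 1)/(Σaᵢ − K).
Here Σaᵢ = 83 and K = 3, so p_C = (26 − 1)/(83 − 3) = 25/80 ≈ 0.3125.

MAP estimate of p_C = 0.3125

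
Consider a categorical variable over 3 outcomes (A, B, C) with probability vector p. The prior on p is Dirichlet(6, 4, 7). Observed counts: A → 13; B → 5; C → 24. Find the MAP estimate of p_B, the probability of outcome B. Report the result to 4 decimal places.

MAP estimate of p_B = 0.1429

The posterior is Dirichlet(αᵢ + nᵢ) = Dirichlet(19, 9, 31).
For a Dirichlet(a₁,…,a_K) with all aᵢ > 1, the mode has j-th component (aⱼ − 1)/(Σaᵢ − K).
Here Σaᵢ = 59 and K = 3, so p_B = (9 − 1)/(59 − 3) = 8/56 ≈ 0.1429.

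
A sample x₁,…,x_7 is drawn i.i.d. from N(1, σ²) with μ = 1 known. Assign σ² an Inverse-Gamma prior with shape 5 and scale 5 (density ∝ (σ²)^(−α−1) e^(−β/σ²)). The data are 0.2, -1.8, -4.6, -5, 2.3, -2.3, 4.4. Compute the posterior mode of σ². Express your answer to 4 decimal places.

Sum of squared deviations about the known mean: SS = (0.2−1)² + (-1.8−1)² + (-4.6−1)² + (-5−1)² + (2.3−1)² + (-2.3−1)² + (4.4−1)² = 99.98.
The Normal likelihood contributes (σ²)^(−n/2) exp(−SS/(2σ²)), so the posterior is Inverse-Gamma(α + n/2, β + SS/2) = Inverse-Gamma(8.5, 54.99).
The mode of Inverse-Gamma(a, b) is b/(a+1) = 54.99/9.5 ≈ 5.7884.

σ̂²_MAP = 5.7884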